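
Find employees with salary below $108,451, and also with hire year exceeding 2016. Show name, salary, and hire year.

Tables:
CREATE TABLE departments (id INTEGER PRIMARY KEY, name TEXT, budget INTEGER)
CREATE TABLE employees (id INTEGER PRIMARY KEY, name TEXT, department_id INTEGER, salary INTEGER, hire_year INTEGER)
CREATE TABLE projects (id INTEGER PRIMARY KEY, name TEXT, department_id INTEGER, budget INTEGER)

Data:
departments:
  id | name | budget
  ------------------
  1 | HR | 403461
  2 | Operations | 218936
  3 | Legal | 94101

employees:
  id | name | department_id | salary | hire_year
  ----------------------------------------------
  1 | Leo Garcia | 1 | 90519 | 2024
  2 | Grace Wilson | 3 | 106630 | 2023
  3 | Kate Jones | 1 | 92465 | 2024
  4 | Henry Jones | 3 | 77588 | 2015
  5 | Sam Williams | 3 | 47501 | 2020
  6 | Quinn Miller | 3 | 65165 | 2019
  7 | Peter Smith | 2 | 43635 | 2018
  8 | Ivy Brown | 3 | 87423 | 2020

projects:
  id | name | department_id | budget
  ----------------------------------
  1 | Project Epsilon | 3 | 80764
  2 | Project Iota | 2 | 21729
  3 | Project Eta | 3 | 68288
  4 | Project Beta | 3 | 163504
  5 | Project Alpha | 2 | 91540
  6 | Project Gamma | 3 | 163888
SELECT name, salary, hire_year FROM employees WHERE salary < 108451 AND hire_year > 2016

Execution result:
name | salary | hire_year
Leo Garcia | 90519 | 2024
Grace Wilson | 106630 | 2023
Kate Jones | 92465 | 2024
Sam Williams | 47501 | 2020
Quinn Miller | 65165 | 2019
Peter Smith | 43635 | 2018
Ivy Brown | 87423 | 2020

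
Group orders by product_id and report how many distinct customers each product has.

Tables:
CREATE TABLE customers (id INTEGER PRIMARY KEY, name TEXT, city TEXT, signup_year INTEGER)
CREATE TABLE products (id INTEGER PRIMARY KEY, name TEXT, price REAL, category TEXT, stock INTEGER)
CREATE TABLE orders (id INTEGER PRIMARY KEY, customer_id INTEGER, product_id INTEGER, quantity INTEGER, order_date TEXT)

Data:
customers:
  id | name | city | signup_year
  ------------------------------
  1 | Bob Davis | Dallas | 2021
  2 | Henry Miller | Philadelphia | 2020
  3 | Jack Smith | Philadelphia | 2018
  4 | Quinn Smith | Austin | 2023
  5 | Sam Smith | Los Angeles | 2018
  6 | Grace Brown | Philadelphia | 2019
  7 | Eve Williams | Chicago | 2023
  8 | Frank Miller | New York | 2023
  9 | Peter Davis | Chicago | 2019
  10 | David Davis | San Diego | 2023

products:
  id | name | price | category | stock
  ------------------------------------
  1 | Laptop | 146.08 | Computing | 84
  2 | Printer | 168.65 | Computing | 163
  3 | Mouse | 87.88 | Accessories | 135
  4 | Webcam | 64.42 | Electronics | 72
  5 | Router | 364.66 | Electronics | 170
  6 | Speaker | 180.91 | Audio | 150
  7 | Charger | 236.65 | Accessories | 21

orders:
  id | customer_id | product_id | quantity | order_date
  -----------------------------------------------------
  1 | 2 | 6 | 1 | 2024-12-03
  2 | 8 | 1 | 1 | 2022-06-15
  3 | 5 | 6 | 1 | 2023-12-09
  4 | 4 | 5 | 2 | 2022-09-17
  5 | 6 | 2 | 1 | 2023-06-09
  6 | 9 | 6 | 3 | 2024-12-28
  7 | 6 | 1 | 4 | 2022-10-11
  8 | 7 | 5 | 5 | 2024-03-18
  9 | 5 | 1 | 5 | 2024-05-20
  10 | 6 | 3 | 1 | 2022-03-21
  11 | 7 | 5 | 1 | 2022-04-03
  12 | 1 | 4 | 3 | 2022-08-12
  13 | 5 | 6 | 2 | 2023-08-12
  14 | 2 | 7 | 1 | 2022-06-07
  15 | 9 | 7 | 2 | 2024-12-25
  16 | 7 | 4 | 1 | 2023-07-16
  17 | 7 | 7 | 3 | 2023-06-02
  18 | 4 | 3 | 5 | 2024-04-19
SELECT product_id, COUNT(DISTINCT customer_id) AS distinct_customer_count FROM orders GROUP BY product_id

Execution result:
product_id | distinct_customer_count
1 | 3
2 | 1
3 | 2
4 | 2
5 | 2
6 | 3
7 | 3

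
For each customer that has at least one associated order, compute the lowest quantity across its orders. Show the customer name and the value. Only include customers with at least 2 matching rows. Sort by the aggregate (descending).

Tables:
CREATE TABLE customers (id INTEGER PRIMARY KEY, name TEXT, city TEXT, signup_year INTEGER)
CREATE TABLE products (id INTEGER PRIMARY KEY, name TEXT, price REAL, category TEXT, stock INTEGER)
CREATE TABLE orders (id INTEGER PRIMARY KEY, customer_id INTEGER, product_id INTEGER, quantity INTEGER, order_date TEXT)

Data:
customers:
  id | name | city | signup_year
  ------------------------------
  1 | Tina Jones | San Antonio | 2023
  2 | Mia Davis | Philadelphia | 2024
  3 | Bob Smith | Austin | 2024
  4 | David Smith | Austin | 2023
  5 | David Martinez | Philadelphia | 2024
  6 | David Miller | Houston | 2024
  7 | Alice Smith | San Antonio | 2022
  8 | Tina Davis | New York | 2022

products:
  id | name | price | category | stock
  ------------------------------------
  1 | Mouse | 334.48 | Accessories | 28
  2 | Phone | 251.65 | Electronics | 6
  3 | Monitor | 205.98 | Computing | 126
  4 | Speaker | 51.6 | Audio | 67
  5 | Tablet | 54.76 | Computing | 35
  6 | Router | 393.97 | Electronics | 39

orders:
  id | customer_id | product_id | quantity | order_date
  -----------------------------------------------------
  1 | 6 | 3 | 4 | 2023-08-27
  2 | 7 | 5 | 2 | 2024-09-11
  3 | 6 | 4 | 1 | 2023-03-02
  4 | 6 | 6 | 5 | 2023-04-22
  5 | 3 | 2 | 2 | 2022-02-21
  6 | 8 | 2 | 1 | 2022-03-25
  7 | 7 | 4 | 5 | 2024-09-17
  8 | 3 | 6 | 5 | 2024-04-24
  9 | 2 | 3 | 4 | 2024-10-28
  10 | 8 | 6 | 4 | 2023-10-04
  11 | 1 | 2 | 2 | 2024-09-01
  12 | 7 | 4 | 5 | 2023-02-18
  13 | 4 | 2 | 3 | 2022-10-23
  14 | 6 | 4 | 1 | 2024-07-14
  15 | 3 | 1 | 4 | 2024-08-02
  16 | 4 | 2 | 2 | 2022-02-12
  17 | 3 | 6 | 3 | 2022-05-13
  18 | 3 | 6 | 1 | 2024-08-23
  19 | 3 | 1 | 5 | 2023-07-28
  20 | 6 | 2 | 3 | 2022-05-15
SELECT p.name, MIN(c.quantity) AS min_quantity FROM orders c JOIN customers p ON c.customer_id = p.id GROUP BY p.id, p.name HAVING COUNT(*) >= 2 ORDER BY min_quantity DESC

Execution result:
name | min_quantity
David Smith | 2
Alice Smith | 2
Bob Smith | 1
David Miller | 1
Tina Davis | 1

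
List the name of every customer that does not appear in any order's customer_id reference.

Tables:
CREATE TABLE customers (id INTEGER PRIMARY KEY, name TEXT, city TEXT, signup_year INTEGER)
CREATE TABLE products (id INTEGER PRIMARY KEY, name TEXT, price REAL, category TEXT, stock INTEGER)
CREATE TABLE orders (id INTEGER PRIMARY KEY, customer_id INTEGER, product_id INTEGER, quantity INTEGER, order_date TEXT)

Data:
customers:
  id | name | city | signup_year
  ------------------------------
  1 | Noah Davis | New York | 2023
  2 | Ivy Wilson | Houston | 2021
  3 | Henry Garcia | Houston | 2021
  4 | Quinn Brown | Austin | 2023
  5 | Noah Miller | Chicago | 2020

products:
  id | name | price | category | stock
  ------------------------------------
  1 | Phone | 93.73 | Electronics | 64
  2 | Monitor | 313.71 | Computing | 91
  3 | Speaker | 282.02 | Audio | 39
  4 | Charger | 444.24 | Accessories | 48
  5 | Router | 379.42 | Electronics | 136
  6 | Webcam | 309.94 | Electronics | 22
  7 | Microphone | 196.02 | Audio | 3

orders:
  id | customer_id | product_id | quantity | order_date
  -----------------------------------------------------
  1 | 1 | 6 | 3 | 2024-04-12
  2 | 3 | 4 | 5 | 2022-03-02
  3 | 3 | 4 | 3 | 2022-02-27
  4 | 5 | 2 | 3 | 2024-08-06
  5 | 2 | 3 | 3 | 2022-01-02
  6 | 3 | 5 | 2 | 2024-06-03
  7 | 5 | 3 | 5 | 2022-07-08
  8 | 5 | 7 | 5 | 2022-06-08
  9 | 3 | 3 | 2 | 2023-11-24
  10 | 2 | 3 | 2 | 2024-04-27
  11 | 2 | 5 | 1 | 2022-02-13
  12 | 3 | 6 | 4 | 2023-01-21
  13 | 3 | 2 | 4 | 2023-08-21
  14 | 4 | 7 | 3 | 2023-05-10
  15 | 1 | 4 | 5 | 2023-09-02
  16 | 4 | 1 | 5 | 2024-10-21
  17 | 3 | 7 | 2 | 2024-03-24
SELECT p.name FROM customers p LEFT JOIN orders c ON c.customer_id = p.id WHERE c.id IS NULL

Execution result:
(no rows)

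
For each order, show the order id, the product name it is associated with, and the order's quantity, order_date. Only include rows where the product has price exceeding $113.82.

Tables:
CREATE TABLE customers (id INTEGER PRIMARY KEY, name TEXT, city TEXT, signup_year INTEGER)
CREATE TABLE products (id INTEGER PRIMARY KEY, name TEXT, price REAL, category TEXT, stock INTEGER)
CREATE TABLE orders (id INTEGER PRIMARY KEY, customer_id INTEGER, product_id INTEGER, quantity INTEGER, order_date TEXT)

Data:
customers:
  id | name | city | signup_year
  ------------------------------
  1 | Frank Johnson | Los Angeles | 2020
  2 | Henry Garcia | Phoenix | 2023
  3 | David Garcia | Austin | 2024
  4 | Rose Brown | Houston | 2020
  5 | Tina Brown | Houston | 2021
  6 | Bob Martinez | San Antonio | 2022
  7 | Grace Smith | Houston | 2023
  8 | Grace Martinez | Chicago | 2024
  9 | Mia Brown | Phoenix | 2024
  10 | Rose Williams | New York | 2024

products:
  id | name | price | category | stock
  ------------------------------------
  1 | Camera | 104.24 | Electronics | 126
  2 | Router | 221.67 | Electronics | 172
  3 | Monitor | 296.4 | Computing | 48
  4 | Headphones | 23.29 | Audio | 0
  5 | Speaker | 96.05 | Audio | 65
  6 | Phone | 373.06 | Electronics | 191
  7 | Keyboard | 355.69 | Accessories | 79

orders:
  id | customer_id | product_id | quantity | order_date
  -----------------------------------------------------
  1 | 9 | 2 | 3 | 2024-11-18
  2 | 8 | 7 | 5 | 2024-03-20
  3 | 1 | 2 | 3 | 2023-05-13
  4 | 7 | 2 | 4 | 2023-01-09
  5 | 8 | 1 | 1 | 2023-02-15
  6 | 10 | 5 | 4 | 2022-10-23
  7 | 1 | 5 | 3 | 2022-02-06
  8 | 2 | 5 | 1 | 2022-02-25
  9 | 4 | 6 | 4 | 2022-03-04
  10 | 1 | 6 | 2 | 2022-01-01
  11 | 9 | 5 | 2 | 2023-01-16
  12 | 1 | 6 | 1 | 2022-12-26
SELECT c.id, p.name AS product, c.quantity, c.order_date FROM orders c JOIN products p ON c.product_id = p.id WHERE p.price > 113.82

Execution result:
id | product | quantity | order_date
1 | Router | 3 | 2024-11-18
2 | Keyboard | 5 | 2024-03-20
3 | Router | 3 | 2023-05-13
4 | Router | 4 | 2023-01-09
9 | Phone | 4 | 2022-03-04
10 | Phone | 2 | 2022-01-01
12 | Phone | 1 | 2022-12-26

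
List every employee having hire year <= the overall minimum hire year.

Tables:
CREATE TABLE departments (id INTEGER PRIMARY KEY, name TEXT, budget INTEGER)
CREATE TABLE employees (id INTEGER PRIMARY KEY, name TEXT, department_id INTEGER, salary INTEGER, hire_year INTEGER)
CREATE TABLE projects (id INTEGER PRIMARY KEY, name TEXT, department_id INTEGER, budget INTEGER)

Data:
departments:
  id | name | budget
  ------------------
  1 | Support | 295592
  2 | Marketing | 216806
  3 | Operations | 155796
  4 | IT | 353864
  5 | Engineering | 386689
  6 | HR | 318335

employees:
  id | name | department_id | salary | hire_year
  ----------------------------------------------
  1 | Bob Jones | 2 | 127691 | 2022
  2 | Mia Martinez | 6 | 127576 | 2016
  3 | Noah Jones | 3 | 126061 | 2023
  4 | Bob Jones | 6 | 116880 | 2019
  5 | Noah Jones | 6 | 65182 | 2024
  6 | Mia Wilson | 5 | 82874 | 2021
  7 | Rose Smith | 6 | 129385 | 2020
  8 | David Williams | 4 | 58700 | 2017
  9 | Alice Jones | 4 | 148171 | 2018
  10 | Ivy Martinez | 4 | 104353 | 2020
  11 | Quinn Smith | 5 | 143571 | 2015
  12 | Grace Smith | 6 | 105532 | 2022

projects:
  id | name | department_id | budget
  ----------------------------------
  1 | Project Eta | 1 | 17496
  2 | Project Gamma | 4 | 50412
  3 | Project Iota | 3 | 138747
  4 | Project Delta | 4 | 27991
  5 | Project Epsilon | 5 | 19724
SELECT name, hire_year FROM employees WHERE hire_year <= (SELECT MIN(hire_year) FROM employees)

Execution result:
name | hire_year
Quinn Smith | 2015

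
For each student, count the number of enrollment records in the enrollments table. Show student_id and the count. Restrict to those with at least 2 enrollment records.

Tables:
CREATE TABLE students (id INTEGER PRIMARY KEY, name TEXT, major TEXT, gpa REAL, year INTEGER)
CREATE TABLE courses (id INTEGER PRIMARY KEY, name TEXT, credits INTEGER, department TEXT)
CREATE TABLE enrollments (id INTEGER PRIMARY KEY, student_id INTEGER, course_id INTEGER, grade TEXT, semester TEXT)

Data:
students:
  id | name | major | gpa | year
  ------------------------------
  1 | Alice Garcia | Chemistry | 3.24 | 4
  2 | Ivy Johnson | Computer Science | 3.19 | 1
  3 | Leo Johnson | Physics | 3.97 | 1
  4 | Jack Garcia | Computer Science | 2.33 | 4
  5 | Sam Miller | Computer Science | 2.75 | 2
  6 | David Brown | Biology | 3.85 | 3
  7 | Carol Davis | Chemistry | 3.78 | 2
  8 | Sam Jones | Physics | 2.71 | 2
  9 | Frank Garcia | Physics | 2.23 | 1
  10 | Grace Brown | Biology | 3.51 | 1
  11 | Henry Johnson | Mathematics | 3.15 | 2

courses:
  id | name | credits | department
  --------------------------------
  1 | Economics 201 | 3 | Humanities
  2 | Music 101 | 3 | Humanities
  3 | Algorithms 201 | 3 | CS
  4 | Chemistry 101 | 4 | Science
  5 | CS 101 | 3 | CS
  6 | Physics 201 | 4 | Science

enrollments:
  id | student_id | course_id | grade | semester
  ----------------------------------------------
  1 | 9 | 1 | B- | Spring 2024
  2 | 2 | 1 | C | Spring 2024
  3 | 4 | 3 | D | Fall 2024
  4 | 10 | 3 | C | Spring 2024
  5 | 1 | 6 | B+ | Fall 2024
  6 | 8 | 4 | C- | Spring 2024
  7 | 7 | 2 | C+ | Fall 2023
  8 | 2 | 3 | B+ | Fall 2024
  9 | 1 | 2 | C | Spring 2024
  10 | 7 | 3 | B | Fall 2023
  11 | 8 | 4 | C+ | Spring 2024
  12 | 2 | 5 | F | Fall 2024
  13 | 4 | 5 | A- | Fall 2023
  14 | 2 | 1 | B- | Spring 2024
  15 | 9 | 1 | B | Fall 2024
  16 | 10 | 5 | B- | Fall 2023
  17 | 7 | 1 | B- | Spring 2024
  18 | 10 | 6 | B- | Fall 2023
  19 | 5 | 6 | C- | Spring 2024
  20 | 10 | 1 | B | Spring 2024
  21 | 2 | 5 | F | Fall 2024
SELECT student_id, COUNT(*) AS enrollment_count FROM enrollments GROUP BY student_id HAVING COUNT(*) >= 2

Execution result:
student_id | enrollment_count
1 | 2
2 | 5
4 | 2
7 | 3
8 | 2
9 | 2
10 | 4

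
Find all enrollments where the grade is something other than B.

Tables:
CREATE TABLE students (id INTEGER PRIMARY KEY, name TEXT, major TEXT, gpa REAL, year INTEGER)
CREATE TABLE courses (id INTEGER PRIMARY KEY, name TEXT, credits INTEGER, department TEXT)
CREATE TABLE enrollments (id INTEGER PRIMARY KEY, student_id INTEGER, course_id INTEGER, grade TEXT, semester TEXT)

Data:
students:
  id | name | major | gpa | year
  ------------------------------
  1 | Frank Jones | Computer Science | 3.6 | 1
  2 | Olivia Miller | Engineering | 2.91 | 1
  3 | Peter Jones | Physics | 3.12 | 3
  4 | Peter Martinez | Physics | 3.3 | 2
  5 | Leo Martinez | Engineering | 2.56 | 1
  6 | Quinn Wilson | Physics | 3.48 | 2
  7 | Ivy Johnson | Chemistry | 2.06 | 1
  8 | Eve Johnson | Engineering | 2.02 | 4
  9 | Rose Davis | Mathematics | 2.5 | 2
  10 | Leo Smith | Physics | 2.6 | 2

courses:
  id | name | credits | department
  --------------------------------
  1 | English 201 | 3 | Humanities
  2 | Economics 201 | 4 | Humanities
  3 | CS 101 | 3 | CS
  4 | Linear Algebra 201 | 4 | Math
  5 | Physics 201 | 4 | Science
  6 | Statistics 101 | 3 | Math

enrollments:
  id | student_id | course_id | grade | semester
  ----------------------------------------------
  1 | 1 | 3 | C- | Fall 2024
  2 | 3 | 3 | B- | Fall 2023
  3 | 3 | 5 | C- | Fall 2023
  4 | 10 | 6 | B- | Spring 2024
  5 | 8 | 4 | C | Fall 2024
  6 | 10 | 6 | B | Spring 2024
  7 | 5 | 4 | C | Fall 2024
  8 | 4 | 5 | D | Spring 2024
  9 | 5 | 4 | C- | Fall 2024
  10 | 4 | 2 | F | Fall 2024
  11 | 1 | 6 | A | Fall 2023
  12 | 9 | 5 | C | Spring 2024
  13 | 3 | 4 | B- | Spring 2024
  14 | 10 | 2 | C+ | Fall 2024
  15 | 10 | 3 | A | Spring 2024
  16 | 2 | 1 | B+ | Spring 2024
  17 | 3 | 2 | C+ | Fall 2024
SELECT id, grade FROM enrollments WHERE grade <> 'B'

Execution result:
id | grade
1 | C-
2 | B-
3 | C-
4 | B-
5 | C
7 | C
8 | D
9 | C-
10 | F
11 | A
12 | C
13 | B-
14 | C+
15 | A
16 | B+
17 | C+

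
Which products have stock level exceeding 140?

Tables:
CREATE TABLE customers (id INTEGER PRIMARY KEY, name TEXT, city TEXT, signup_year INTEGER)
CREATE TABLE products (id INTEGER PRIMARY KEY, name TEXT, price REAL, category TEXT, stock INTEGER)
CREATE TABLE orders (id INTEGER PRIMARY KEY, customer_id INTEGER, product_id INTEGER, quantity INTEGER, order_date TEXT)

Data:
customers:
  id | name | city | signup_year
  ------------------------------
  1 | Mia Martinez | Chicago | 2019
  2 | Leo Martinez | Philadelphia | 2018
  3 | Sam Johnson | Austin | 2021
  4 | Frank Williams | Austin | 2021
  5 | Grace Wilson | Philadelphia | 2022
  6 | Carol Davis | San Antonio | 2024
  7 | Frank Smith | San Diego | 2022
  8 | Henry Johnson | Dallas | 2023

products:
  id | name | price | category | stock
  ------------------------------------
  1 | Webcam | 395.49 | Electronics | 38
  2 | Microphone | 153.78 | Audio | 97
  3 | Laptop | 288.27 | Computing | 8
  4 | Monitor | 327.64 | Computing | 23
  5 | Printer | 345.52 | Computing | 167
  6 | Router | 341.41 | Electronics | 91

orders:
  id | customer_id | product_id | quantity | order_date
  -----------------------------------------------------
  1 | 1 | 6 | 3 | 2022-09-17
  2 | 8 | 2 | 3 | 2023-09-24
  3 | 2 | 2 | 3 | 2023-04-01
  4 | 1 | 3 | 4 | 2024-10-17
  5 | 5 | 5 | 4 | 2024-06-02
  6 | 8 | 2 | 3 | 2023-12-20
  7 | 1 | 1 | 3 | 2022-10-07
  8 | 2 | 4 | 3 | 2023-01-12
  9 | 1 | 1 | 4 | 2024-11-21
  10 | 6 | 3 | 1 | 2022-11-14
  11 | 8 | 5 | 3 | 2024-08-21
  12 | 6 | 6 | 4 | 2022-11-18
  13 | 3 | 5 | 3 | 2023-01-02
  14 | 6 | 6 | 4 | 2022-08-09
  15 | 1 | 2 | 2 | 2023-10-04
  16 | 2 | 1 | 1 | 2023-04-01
SELECT name, stock FROM products WHERE stock > 140

Execution result:
name | stock
Printer | 167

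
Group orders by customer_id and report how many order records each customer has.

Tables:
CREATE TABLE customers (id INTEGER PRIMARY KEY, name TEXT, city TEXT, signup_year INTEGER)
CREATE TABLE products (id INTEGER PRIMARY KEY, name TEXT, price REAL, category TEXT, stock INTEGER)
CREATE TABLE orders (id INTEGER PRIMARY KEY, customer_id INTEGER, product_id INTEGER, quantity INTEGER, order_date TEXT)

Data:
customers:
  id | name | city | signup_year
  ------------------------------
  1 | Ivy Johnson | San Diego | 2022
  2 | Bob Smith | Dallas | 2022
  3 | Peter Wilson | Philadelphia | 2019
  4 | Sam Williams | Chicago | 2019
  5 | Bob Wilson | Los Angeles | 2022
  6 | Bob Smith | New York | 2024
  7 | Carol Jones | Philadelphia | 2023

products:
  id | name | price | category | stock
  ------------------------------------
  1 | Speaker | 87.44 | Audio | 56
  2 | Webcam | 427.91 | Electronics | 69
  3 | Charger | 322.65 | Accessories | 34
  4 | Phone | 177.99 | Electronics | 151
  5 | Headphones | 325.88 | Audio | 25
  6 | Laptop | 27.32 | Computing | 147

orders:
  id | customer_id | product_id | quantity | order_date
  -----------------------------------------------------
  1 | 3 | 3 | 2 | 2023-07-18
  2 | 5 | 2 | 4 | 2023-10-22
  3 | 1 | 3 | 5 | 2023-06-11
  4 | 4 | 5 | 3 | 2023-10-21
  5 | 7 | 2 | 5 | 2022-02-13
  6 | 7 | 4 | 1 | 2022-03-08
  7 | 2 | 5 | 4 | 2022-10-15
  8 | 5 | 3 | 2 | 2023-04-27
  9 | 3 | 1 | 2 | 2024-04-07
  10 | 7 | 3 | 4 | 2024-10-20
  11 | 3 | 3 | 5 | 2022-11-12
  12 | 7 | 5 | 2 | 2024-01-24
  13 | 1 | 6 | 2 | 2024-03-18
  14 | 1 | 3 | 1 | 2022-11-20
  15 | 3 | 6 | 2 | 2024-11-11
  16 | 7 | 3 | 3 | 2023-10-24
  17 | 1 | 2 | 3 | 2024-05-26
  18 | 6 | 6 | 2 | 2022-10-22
SELECT customer_id, COUNT(*) AS order_count FROM orders GROUP BY customer_id

Execution result:
customer_id | order_count
1 | 4
2 | 1
3 | 4
4 | 1
5 | 2
6 | 1
7 | 5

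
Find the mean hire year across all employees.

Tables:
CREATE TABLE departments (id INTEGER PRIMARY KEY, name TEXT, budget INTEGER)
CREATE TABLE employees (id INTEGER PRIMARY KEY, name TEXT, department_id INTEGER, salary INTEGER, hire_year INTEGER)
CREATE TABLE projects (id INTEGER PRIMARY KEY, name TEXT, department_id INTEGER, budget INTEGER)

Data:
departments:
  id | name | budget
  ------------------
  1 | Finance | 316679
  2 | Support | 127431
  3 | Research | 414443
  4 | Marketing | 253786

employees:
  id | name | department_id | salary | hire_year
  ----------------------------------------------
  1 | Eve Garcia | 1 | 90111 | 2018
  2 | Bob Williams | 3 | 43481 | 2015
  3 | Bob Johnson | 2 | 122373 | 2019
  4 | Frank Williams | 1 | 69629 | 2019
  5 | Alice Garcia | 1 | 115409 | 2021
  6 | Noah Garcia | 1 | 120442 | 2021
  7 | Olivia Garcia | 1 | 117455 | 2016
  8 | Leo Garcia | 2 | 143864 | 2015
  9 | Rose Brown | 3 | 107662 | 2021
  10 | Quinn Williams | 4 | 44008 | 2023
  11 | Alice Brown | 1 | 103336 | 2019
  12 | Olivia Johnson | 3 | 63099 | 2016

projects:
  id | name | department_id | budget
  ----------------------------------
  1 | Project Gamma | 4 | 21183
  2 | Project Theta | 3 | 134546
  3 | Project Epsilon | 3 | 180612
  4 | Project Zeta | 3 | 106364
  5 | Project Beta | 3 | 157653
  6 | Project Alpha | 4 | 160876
SELECT AVG(hire_year) FROM employees

Execution result:
2018.58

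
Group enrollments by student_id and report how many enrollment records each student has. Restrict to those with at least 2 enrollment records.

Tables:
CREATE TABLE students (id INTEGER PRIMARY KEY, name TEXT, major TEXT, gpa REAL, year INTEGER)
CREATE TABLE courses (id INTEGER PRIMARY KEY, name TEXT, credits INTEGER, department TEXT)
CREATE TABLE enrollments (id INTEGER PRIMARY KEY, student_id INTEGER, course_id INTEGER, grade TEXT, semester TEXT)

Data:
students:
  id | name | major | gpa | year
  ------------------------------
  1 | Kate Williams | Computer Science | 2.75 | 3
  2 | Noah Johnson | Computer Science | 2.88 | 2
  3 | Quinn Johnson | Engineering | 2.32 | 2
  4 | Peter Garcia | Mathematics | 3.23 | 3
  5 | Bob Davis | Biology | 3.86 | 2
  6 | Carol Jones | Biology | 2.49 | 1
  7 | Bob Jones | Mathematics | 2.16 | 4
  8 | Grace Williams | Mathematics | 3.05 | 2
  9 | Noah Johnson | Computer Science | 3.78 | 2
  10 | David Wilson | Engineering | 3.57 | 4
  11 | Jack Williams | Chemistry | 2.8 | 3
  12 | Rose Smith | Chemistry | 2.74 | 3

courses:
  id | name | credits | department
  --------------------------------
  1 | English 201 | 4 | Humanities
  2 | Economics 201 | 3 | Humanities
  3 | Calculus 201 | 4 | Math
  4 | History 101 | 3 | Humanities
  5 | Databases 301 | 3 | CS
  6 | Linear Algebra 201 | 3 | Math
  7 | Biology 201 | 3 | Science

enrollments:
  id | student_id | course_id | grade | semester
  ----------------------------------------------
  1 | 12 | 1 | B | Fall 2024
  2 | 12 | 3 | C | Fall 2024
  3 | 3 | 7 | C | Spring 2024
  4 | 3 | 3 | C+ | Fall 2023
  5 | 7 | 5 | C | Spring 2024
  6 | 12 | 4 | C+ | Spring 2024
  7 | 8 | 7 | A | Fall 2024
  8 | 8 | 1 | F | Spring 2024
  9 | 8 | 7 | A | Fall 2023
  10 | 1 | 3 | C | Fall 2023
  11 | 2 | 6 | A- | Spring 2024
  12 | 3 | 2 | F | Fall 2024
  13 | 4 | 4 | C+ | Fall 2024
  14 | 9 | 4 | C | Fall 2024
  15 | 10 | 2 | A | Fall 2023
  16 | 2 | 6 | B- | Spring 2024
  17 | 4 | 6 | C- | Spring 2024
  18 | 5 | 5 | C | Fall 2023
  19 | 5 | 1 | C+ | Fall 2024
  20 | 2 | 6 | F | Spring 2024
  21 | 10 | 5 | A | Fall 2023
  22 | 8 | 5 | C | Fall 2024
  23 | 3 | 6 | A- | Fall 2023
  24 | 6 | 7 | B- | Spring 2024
SELECT student_id, COUNT(*) AS enrollment_count FROM enrollments GROUP BY student_id HAVING COUNT(*) >= 2

Execution result:
student_id | enrollment_count
2 | 3
3 | 4
4 | 2
5 | 2
8 | 4
10 | 2
12 | 3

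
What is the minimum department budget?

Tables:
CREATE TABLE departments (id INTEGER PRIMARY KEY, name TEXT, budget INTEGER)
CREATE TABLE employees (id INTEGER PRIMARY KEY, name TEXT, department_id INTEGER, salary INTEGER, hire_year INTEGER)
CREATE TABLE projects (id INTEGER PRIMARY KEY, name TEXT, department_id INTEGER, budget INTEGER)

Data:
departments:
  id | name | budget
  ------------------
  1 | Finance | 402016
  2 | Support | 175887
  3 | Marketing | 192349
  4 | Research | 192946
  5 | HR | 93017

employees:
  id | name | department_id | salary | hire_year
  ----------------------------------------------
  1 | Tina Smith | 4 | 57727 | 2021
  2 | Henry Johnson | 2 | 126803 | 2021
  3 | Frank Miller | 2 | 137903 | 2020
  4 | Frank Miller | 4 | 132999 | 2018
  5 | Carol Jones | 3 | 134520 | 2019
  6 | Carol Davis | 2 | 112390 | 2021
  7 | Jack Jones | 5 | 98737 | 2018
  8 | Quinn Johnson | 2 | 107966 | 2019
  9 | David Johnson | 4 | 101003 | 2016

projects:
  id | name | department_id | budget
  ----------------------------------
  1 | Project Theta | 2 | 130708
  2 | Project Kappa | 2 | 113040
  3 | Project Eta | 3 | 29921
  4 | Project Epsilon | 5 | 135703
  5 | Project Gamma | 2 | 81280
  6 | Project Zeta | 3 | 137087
SELECT MIN(budget) FROM departments

Execution result:
93017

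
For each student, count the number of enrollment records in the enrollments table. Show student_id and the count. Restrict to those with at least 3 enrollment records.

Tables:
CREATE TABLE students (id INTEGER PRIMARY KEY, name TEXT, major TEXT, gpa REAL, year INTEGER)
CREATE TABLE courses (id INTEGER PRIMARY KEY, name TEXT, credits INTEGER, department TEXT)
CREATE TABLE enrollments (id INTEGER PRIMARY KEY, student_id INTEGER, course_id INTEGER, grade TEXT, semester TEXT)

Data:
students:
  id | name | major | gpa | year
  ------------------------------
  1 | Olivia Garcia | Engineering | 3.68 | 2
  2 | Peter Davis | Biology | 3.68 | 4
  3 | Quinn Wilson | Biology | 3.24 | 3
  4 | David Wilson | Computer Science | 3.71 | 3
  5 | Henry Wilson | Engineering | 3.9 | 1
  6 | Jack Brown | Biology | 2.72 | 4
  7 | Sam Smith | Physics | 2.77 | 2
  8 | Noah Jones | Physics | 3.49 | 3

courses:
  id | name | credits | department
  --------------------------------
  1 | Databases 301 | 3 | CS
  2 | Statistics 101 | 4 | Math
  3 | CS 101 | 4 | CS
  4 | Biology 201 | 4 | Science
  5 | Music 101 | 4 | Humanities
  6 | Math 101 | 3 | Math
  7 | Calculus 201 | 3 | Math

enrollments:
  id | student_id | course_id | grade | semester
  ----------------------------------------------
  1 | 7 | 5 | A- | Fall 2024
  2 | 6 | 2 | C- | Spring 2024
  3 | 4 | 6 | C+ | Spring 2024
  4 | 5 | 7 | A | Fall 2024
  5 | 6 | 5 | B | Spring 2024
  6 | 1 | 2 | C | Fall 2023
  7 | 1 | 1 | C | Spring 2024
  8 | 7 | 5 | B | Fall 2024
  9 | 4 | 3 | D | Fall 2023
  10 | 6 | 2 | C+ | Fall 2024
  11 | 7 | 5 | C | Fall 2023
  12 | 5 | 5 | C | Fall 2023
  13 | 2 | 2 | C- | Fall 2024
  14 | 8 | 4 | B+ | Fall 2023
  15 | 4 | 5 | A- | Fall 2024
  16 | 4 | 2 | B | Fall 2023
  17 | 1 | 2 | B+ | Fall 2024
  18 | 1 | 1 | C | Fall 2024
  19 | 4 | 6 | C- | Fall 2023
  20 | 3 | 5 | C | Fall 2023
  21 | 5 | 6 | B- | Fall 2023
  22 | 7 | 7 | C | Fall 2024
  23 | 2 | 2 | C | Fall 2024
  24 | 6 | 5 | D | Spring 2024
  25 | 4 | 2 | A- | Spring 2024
SELECT student_id, COUNT(*) AS enrollment_count FROM enrollments GROUP BY student_id HAVING COUNT(*) >= 3

Execution result:
student_id | enrollment_count
1 | 4
4 | 6
5 | 3
6 | 4
7 | 4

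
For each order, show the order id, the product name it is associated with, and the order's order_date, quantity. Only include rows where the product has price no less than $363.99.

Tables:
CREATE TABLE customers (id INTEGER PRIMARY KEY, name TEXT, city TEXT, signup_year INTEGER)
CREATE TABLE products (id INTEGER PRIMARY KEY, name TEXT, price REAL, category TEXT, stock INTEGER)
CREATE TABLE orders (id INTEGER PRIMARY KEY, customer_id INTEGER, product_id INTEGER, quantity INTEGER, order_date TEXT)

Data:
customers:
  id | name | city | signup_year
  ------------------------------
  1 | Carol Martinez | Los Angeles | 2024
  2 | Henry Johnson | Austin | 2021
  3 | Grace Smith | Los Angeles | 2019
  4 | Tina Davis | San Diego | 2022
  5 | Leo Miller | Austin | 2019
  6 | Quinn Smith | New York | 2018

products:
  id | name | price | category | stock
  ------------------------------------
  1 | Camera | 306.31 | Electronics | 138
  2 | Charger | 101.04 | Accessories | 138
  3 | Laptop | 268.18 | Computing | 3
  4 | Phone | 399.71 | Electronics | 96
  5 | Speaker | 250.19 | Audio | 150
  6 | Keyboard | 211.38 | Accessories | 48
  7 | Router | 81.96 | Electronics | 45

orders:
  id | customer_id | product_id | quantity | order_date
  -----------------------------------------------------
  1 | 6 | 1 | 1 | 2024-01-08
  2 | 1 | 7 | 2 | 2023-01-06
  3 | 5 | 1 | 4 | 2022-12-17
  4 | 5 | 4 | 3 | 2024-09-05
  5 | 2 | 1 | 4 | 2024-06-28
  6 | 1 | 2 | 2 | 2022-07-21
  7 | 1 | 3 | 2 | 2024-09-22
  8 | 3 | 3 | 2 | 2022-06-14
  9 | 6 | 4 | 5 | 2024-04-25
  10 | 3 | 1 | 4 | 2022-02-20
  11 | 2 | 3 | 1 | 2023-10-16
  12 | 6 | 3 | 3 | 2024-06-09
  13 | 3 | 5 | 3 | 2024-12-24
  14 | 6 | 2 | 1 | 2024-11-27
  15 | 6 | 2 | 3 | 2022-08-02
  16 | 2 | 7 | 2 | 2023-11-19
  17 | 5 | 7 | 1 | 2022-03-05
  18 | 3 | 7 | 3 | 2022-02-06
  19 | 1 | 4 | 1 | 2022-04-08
SELECT c.id, p.name AS product, c.order_date, c.quantity FROM orders c JOIN products p ON c.product_id = p.id WHERE p.price >= 363.99

Execution result:
id | product | order_date | quantity
4 | Phone | 2024-09-05 | 3
9 | Phone | 2024-04-25 | 5
19 | Phone | 2022-04-08 | 1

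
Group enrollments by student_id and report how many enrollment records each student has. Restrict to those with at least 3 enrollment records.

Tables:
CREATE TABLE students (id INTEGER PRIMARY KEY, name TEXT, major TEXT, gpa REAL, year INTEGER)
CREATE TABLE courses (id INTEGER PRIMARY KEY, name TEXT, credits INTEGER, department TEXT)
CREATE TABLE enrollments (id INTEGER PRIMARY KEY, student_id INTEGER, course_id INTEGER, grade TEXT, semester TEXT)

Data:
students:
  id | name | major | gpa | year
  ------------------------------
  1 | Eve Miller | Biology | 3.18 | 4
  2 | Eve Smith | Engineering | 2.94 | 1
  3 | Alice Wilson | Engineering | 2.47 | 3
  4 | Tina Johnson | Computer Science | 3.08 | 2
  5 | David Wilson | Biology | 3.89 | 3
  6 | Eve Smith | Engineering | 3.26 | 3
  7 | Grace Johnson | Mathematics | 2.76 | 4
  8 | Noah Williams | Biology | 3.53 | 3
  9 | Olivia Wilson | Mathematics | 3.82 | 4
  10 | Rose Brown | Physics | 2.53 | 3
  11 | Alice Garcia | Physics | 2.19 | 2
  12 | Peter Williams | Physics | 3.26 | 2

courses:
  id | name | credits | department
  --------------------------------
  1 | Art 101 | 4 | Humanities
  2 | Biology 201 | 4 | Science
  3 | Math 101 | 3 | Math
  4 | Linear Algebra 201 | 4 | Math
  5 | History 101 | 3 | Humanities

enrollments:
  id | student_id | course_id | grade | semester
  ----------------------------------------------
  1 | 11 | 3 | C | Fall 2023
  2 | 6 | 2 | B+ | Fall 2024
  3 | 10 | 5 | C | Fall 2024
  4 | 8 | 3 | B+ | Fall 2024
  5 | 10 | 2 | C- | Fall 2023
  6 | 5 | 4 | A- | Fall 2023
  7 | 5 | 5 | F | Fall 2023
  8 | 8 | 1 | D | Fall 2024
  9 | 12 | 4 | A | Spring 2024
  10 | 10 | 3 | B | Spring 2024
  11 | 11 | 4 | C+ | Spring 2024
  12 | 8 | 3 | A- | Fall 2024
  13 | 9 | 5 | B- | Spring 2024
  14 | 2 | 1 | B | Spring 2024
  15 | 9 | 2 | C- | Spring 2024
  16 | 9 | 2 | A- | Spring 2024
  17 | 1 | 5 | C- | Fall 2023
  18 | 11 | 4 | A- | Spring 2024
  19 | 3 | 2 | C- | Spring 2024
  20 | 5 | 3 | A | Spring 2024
SELECT student_id, COUNT(*) AS enrollment_count FROM enrollments GROUP BY student_id HAVING COUNT(*) >= 3

Execution result:
student_id | enrollment_count
5 | 3
8 | 3
9 | 3
10 | 3
11 | 3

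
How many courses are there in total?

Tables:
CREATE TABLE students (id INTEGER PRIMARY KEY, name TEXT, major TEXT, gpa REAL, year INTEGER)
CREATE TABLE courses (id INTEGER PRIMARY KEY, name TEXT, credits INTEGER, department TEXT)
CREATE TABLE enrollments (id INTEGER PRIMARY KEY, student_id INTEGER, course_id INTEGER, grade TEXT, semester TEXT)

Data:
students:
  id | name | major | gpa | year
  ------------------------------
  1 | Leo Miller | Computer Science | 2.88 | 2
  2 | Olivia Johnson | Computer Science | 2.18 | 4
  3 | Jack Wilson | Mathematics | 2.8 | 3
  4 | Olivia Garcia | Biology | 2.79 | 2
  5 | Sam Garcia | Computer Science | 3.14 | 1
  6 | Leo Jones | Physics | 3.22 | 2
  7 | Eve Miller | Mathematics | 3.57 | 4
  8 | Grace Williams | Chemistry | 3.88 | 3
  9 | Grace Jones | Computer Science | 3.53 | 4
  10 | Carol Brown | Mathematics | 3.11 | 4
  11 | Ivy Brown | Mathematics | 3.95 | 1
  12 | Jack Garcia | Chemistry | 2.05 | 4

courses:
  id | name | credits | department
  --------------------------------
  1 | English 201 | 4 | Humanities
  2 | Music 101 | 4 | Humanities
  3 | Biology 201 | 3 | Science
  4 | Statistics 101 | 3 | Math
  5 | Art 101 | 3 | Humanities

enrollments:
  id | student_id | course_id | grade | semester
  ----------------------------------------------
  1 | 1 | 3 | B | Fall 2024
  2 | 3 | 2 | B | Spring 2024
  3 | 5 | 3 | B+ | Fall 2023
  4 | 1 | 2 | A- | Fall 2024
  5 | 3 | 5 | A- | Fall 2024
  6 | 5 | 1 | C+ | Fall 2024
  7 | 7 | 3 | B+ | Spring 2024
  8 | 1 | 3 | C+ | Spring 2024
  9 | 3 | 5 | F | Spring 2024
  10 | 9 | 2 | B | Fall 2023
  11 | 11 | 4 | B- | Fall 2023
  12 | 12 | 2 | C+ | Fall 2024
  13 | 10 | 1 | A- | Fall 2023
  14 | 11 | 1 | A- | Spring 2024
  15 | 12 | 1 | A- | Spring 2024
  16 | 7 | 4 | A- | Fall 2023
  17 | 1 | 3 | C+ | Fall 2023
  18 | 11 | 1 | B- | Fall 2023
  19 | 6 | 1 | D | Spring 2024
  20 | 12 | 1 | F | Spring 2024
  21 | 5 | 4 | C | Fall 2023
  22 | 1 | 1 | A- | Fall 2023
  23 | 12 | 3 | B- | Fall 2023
SELECT COUNT(*) FROM courses

Execution result:
5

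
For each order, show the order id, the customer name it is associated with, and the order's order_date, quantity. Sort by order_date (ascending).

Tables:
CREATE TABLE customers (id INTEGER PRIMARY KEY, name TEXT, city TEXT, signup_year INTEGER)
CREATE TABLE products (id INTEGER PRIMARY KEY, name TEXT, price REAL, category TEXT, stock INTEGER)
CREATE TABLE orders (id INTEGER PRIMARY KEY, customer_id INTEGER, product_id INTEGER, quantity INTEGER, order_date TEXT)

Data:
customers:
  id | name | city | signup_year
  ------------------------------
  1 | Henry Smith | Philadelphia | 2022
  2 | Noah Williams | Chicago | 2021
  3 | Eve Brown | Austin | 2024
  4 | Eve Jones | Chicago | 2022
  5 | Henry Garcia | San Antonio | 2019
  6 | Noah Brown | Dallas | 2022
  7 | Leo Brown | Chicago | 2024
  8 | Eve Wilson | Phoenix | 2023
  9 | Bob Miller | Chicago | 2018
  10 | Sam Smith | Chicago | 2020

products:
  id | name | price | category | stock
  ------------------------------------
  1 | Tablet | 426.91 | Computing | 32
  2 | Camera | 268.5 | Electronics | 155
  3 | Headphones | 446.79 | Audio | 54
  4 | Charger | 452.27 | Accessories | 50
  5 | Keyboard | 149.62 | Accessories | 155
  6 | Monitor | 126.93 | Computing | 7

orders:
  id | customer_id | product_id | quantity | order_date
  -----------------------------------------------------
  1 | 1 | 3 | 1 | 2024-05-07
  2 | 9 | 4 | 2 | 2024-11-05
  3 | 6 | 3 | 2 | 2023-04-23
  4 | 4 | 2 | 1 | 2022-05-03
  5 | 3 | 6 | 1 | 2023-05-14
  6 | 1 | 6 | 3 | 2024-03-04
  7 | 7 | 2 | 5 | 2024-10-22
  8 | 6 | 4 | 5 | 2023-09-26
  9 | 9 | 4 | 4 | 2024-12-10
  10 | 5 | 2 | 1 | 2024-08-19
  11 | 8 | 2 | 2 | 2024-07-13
SELECT c.id, p.name AS customer, c.order_date, c.quantity FROM orders c JOIN customers p ON c.customer_id = p.id ORDER BY c.order_date ASC

Execution result:
id | customer | order_date | quantity
4 | Eve Jones | 2022-05-03 | 1
3 | Noah Brown | 2023-04-23 | 2
5 | Eve Brown | 2023-05-14 | 1
8 | Noah Brown | 2023-09-26 | 5
6 | Henry Smith | 2024-03-04 | 3
1 | Henry Smith | 2024-05-07 | 1
11 | Eve Wilson | 2024-07-13 | 2
10 | Henry Garcia | 2024-08-19 | 1
7 | Leo Brown | 2024-10-22 | 5
2 | Bob Miller | 2024-11-05 | 2
9 | Bob Miller | 2024-12-10 | 4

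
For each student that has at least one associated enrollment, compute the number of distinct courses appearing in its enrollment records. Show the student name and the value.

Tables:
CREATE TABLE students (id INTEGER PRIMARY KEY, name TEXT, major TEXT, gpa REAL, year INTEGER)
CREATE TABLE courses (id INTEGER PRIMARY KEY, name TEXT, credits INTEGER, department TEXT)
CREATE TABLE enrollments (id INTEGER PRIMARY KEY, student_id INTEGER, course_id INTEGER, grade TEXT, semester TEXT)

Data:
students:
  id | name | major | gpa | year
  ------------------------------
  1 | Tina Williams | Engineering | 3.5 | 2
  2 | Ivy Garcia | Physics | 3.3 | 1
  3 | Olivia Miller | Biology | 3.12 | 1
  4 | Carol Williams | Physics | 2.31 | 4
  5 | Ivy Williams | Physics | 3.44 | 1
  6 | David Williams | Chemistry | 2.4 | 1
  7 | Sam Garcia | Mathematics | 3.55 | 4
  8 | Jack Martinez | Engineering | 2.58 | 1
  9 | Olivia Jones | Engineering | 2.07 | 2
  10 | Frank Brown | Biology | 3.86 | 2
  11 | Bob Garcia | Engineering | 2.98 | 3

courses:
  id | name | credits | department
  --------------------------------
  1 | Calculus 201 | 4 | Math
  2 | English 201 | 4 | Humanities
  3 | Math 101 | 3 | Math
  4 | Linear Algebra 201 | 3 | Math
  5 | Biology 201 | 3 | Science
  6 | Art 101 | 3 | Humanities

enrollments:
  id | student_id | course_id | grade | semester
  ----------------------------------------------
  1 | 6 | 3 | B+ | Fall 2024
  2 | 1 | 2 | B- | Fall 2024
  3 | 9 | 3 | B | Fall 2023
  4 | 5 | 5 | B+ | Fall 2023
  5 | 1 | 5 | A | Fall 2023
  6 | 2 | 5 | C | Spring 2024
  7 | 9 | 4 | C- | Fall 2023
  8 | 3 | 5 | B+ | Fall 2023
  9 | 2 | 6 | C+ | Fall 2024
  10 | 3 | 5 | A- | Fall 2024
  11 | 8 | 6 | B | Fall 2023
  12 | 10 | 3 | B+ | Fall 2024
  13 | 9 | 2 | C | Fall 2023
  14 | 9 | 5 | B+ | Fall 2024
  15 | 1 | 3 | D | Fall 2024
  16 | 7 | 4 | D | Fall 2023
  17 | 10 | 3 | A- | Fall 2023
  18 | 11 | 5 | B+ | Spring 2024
SELECT p.name, COUNT(DISTINCT c.course_id) AS distinct_course_count FROM enrollments c JOIN students p ON c.student_id = p.id GROUP BY p.id, p.name

Execution result:
name | distinct_course_count
Tina Williams | 3
Ivy Garcia | 2
Olivia Miller | 1
Ivy Williams | 1
David Williams | 1
Sam Garcia | 1
Jack Martinez | 1
Olivia Jones | 4
Frank Brown | 1
Bob Garcia | 1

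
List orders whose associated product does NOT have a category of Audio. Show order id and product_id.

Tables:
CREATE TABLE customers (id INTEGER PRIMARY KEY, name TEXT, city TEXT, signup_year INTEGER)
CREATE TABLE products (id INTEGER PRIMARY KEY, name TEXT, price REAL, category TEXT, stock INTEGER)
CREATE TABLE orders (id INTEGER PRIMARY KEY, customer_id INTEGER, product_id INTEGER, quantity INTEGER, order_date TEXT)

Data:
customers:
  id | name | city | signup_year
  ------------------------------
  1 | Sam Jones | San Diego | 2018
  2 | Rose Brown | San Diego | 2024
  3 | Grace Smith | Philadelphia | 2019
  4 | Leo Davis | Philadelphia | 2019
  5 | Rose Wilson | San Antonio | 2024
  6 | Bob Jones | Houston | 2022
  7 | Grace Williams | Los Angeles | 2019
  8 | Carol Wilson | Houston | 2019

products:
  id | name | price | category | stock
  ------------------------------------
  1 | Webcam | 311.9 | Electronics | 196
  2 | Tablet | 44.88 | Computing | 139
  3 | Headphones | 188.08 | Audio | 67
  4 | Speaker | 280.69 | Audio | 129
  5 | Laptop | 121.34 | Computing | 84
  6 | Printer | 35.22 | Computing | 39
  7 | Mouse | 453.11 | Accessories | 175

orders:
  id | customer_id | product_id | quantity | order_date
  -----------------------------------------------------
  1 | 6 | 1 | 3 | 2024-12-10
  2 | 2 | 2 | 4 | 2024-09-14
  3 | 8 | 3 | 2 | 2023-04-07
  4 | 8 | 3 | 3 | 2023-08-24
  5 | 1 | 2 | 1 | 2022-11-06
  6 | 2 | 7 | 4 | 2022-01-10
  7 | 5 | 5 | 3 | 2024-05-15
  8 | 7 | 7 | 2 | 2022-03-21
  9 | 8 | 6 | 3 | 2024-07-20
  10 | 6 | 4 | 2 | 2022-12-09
SELECT id, product_id FROM orders WHERE product_id NOT IN (SELECT id FROM products WHERE category = 'Audio')

Execution result:
id | product_id
1 | 1
2 | 2
5 | 2
6 | 7
7 | 5
8 | 7
9 | 6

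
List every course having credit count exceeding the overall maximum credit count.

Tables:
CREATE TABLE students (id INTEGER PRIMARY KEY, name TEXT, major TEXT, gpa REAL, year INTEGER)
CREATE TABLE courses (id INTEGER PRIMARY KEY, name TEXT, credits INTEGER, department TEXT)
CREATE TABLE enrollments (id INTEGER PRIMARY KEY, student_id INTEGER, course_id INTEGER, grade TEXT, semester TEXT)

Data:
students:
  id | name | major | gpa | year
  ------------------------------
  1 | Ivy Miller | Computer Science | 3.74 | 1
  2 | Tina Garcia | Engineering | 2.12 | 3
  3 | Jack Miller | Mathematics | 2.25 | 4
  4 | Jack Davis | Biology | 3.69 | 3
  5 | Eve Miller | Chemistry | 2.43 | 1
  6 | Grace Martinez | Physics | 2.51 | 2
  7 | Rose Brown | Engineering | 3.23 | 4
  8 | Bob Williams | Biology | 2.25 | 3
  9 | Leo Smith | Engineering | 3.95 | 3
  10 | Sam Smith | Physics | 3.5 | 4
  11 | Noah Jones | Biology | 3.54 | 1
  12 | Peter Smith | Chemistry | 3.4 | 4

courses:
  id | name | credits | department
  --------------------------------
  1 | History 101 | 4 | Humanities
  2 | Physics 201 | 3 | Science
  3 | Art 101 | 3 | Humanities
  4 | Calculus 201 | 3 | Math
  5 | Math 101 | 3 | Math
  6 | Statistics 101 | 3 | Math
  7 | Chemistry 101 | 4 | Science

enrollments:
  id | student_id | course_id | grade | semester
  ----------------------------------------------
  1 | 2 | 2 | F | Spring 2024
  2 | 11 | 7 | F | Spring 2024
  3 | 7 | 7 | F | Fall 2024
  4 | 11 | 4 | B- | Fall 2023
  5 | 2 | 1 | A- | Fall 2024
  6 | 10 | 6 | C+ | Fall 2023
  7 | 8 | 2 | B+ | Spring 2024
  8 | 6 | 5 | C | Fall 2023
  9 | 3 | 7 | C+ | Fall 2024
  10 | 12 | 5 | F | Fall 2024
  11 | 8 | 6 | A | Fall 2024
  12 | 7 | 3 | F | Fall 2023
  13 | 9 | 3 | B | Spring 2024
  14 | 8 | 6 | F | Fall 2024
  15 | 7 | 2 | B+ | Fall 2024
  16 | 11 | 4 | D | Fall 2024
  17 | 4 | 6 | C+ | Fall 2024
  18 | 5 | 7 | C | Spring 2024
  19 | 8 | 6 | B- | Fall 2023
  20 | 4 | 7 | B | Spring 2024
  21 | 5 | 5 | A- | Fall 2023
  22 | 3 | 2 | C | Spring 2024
SELECT name, credits FROM courses WHERE credits > (SELECT MAX(credits) FROM courses)

Execution result:
(no rows)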